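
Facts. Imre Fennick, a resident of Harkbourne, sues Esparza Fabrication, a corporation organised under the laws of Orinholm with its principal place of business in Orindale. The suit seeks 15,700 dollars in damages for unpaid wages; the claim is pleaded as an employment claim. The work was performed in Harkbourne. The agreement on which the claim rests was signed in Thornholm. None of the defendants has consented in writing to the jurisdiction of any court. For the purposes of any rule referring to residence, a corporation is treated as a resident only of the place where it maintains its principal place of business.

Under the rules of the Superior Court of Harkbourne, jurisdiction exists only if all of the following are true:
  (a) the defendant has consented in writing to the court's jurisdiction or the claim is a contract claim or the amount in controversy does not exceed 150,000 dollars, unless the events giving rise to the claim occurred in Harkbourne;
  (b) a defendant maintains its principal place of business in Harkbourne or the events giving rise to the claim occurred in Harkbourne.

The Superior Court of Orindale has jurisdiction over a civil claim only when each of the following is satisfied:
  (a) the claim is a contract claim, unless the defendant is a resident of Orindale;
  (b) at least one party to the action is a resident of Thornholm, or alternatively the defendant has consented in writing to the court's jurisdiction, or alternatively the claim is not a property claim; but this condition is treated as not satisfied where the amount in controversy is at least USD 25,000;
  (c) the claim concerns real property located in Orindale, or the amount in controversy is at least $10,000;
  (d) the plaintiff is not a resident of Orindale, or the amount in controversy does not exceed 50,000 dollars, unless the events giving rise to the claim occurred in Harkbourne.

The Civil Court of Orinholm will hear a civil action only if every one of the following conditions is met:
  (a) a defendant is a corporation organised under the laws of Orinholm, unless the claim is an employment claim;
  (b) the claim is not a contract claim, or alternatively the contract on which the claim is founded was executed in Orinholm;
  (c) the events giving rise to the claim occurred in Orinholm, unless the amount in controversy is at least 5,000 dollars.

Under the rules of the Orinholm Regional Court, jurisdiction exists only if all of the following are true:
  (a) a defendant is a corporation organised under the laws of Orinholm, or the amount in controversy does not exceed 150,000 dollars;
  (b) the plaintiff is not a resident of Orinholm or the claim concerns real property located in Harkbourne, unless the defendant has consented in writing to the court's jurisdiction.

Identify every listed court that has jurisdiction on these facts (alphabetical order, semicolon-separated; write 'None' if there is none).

The Superior Court of Harkbourne:
  (a) The amount in controversy is USD 15,700, within the USD 150,000 ceiling, so one alternative holds. Satisfied.
  (b) The operative events occurred in Harkbourne, which satisfies one of the alternatives. Condition met.
  → All conditions met; jurisdiction exists.
The Superior Court of Orindale:
  (a) The claim is an employment claim, not a contract claim. But the defendant resides in Orindale, and the 'unless' clause therefore excuses the requirement. Met.
  (b) The claim is an employment claim, not a property claim, which satisfies one of the alternatives. The carve-out does not apply: the amount in controversy is $15,700, below the 25,000 dollars floor. Satisfied.
  (c) The amount in controversy is USD 15,700, which meets the $10,000 floor, so this disjunct is met. Met.
  (d) The plaintiff resides in Harkbourne, which is not Orindale — that alternative is enough. Met.
  → The court has jurisdiction.
The Civil Court of Orinholm:
  (a) Esparza Fabrication is organised under the laws of Orinholm. Satisfied.
  (b) The claim is an employment claim, not a contract claim, which satisfies one of the alternatives. Satisfied.
  (c) The operative events occurred in Harkbourne, not Orinholm. But the amount in controversy is $15,700, which meets the $5,000 floor, and the 'unless' clause therefore excuses the requirement. Satisfied.
  → The court has jurisdiction.
The Orinholm Regional Court:
  (a) Esparza Fabrication is organised under the laws of Orinholm, which satisfies one of the alternatives. Condition met.
  (b) The plaintiff resides in Harkbourne, which is not Orinholm, so one alternative holds. Condition met.
  → All conditions met; jurisdiction exists.

the Civil Court of Orinholm; the Orinholm Regional Court; the Superior Court of Harkbourne; the Superior Court of Orindale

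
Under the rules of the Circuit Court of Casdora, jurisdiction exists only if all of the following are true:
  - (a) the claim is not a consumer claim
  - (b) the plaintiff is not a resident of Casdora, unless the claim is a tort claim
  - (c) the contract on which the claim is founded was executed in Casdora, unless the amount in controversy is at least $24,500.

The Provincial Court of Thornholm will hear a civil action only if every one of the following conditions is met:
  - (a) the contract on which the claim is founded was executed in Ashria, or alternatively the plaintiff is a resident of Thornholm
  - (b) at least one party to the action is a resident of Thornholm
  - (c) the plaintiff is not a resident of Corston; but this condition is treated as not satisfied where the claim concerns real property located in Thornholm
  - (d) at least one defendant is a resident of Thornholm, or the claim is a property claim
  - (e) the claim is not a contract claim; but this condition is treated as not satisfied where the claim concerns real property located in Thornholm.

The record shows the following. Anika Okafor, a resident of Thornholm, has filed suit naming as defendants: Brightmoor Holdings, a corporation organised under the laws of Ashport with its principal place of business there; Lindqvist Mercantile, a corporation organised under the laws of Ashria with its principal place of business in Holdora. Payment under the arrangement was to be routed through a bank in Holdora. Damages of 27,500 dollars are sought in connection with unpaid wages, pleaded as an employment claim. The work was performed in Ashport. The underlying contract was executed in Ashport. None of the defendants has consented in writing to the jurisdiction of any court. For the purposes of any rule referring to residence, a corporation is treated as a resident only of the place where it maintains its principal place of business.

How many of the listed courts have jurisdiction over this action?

1

The Circuit Court of Casdora:
  (a) The claim is an employment claim, not a consumer claim. Met.
  (b) The plaintiff resides in Thornholm, which is not Casdora. Satisfied.
  (c) The contract was executed in Ashport, not Casdora. But the amount in controversy is $27,500, which meets the $24,500 floor, and the 'unless' clause therefore excuses the requirement. Condition met.
  → Jurisdiction lies.
The Provincial Court of Thornholm:
  (a) The plaintiff resides in Thornholm, so one alternative holds. Met.
  (b) Anika Okafor resides in Thornholm. Satisfied.
  (c) The plaintiff resides in Thornholm, which is not Corston. And the carve-out is inapplicable — the claim does not concern real property. Satisfied.
  (d) No defendant resides in Thornholm (they reside in Ashport, Holdora); the claim is an employment claim, not a property claim — none of the alternatives is met. Fails.
  (e) The claim is an employment claim, not a contract claim. The exception is not triggered, since the claim does not concern real property. Satisfied.
  → At least one condition fails; no jurisdiction.
Courts with jurisdiction: the Circuit Court of Casdora — 1 in total.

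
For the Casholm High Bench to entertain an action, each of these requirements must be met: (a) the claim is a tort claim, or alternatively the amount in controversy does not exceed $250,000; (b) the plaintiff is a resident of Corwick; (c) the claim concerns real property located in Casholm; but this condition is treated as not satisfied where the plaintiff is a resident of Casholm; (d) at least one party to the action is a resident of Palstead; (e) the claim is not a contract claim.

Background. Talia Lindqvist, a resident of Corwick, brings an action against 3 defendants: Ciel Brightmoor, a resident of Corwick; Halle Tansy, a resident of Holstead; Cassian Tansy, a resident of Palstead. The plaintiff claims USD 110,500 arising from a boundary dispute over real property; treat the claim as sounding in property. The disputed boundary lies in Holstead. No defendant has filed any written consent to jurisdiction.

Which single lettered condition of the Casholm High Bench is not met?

(c)

The Casholm High Bench:
  (a) The amount in controversy is 110,500 dollars, within the $250,000 ceiling — that alternative is enough. Satisfied.
  (b) The plaintiff resides in Corwick. Satisfied.
  (c) The property lies in Holstead, not Casholm. Not met.
  (d) Cassian Tansy resides in Palstead. Satisfied.
  (e) The claim is a property claim, not a contract claim. Condition met.
Only condition (c) fails.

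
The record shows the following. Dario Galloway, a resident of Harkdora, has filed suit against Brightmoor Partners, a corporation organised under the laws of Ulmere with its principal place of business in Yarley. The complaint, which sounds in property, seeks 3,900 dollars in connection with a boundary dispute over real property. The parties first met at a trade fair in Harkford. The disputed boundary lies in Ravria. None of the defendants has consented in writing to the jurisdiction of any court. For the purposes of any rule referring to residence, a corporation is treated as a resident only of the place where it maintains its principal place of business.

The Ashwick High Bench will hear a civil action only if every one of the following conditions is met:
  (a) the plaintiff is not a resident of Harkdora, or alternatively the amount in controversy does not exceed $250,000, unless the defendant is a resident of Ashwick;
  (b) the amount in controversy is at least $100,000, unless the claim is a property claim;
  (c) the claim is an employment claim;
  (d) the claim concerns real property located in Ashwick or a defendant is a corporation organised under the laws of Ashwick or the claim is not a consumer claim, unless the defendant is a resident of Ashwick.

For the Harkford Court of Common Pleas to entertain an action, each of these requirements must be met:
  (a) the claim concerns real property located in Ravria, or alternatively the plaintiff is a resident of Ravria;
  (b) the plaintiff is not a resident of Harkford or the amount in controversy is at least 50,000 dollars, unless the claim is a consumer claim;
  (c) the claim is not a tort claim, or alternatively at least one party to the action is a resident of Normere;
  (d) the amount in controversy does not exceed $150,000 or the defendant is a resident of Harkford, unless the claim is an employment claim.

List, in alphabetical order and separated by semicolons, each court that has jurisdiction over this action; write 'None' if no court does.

The Ashwick High Bench:
  (a) The amount in controversy is 3,900 dollars, within the $250,000 ceiling, so one alternative holds. Satisfied.
  (b) The amount in controversy is $3,900, below the USD 100,000 floor. However, the claim is a property claim, so the 'unless' proviso supplies this condition. Satisfied.
  (c) The claim is a property claim, not an employment claim. Condition not met.
  (d) The claim is a property claim, not a consumer claim, so this disjunct is met. Condition met.
  → The court lacks jurisdiction.
The Harkford Court of Common Pleas:
  (a) The property lies in Ravria, so this disjunct is met. Condition met.
  (b) The plaintiff resides in Harkdora, which is not Harkford, so one alternative holds. Met.
  (c) The claim is a property claim, not a tort claim, so one alternative holds. Satisfied.
  (d) The amount in controversy is $3,900, within the USD 150,000 ceiling, so this disjunct is met. Condition met.
  → Jurisdiction lies.

the Harkford Court of Common Pleas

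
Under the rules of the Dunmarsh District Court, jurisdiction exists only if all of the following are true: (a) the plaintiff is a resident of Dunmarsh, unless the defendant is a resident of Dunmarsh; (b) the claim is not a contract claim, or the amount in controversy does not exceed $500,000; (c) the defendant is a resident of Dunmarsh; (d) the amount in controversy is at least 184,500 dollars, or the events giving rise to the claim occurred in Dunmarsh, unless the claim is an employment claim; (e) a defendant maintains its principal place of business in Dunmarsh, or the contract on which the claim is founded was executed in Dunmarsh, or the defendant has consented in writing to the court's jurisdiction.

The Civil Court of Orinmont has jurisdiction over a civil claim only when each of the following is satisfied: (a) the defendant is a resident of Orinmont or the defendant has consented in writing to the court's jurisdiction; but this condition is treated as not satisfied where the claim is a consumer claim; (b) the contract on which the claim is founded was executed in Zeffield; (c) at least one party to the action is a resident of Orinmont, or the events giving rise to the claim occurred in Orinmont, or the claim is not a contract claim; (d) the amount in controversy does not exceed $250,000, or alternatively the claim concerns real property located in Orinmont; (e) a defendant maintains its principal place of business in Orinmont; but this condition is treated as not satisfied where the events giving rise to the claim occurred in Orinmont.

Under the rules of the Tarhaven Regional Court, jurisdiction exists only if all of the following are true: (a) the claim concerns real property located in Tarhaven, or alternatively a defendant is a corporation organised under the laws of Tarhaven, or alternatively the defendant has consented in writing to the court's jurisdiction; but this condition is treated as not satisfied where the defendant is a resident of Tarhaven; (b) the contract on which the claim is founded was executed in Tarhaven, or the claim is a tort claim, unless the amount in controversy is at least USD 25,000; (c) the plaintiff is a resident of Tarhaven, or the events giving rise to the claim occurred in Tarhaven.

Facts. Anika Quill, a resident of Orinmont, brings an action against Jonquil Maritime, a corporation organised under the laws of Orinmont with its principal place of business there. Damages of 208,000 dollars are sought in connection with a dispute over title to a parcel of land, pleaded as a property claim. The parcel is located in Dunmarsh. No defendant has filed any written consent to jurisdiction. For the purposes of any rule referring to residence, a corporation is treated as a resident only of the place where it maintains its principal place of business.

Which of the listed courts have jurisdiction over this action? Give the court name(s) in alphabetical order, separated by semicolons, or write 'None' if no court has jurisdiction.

The Dunmarsh District Court:
  (a) The plaintiff resides in Orinmont, not Dunmarsh. And the defendant resides in Orinmont, not Dunmarsh, so the proviso does not save it. Fails.
  (b) The claim is a property claim, not a contract claim — that alternative is enough. Satisfied.
  (c) The defendant resides in Orinmont, not Dunmarsh. Not met.
  (d) The amount in controversy is 208,000 dollars, which meets the $184,500 floor, which satisfies one of the alternatives. Met.
  (e) The corporate defendant(s) have their principal place of business in Orinmont, not Dunmarsh; no contract (and hence no place of execution) is alleged; no such written consent has been filed — none of the alternatives is met. Condition not met.
  → At least one condition fails; no jurisdiction.
The Civil Court of Orinmont:
  (a) The defendant resides in Orinmont, so this disjunct is met. And the carve-out is inapplicable — the claim is a property claim, not a consumer claim. Met.
  (b) No contract (and hence no place of execution) is alleged. Not satisfied.
  (c) Anika Quill resides in Orinmont, which satisfies one of the alternatives. Met.
  (d) The amount in controversy is $208,000, within the USD 250,000 ceiling — that alternative is enough. Satisfied.
  (e) Jonquil Maritime has its principal place of business in Orinmont. And the carve-out is inapplicable — the operative events occurred in Dunmarsh, not Orinmont. Met.
  → At least one condition fails; no jurisdiction.
The Tarhaven Regional Court:
  (a) The property lies in Dunmarsh, not Tarhaven; the corporate defendant(s) are organised in Orinmont, not Tarhaven; no such written consent has been filed — none of the alternatives is met. Not satisfied.
  (b) No contract (and hence no place of execution) is alleged; the claim is a property claim, not a tort claim — none of the alternatives is met. However, the amount in controversy is 208,000 dollars, which meets the $25,000 floor, so the 'unless' proviso supplies this condition. Met.
  (c) The plaintiff resides in Orinmont, not Tarhaven; the operative events occurred in Dunmarsh, not Tarhaven — none of the alternatives is met. Not satisfied.
  → Not every requirement is met — no jurisdiction.

None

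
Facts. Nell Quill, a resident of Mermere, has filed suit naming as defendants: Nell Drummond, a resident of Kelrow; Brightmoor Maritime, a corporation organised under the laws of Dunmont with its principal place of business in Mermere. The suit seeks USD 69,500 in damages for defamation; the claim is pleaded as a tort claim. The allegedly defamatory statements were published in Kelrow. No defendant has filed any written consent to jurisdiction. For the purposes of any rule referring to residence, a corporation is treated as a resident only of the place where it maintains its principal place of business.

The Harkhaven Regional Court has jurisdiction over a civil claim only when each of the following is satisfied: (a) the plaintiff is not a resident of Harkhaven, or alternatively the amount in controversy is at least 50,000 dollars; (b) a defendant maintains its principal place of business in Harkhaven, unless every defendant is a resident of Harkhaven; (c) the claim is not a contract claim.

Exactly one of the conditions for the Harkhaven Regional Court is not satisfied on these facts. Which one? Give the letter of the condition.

(b)

The Harkhaven Regional Court:
  (a) The plaintiff resides in Mermere, which is not Harkhaven, so one alternative holds. Condition met.
  (b) The corporate defendant(s) have their principal place of business in Mermere, not Harkhaven. Nor does the 'unless' clause help: the defendants reside as follows — Nell Drummond in Kelrow, Brightmoor Maritime in Mermere — not all in Harkhaven. Condition not met.
  (c) The claim is a tort claim, not a contract claim. Satisfied.
Only condition (b) fails.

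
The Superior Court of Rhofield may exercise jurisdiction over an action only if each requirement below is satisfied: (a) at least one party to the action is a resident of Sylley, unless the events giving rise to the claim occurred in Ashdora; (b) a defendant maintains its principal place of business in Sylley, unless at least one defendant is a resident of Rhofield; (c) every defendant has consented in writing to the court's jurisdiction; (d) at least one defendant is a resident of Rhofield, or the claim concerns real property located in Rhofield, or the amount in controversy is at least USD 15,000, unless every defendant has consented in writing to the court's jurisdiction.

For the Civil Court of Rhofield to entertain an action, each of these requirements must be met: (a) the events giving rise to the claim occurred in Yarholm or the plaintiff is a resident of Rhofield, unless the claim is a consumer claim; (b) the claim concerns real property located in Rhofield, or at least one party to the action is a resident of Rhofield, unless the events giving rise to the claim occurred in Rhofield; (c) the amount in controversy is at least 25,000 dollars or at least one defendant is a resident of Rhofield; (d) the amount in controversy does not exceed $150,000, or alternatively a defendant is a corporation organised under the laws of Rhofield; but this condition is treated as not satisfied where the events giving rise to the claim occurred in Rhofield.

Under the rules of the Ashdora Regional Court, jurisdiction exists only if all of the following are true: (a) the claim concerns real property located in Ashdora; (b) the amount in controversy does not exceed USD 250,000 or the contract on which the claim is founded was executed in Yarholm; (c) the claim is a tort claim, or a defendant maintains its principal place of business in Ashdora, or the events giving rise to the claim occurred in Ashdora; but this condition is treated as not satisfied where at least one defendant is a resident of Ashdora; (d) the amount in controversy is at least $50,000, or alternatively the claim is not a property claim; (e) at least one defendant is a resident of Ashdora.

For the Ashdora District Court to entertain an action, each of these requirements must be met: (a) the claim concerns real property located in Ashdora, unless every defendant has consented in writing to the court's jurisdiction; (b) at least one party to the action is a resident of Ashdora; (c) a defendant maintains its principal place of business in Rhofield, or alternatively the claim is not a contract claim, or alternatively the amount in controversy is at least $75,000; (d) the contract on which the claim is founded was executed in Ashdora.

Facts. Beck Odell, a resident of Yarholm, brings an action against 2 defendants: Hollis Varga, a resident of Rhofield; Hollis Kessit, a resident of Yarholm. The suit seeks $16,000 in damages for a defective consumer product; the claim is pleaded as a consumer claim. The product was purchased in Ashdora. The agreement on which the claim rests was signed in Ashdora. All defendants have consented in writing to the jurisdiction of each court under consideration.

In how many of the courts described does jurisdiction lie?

2

The Superior Court of Rhofield:
  (a) No party resides in Sylley. However, the operative events occurred in Ashdora, so the 'unless' proviso supplies this condition. Condition met.
  (b) No defendant is a corporation. But Hollis Varga resides in Rhofield, and the 'unless' clause therefore excuses the requirement. Condition met.
  (c) Every defendant has filed written consent. Satisfied.
  (d) Hollis Varga resides in Rhofield, which satisfies one of the alternatives. Condition met.
  → Every requirement is satisfied — jurisdiction.
The Civil Court of Rhofield:
  (a) The operative events occurred in Ashdora, not Yarholm; the plaintiff resides in Yarholm, not Rhofield — no alternative holds. However, the claim is a consumer claim, so the 'unless' proviso supplies this condition. Met.
  (b) Hollis Varga resides in Rhofield, so this disjunct is met. Met.
  (c) Hollis Varga resides in Rhofield — that alternative is enough. Met.
  (d) The amount in controversy is USD 16,000, within the $150,000 ceiling, so this disjunct is met. The carve-out does not apply: the operative events occurred in Ashdora, not Rhofield. Condition met.
  → All conditions met; jurisdiction exists.
The Ashdora Regional Court:
  (a) The claim does not concern real property. Condition not met.
  (b) The amount in controversy is $16,000, within the USD 250,000 ceiling, so one alternative holds. Met.
  (c) The operative events occurred in Ashdora — that alternative is enough. The carve-out does not apply: no defendant resides in Ashdora (they reside in Rhofield, Yarholm). Satisfied.
  (d) The claim is a consumer claim, not a property claim — that alternative is enough. Met.
  (e) No defendant resides in Ashdora (they reside in Rhofield, Yarholm). Condition not met.
  → Not every requirement is met — no jurisdiction.
The Ashdora District Court:
  (a) The claim does not concern real property. The proviso rescues it, though: every defendant has filed written consent. Met.
  (b) No party resides in Ashdora. Not met.
  (c) The claim is a consumer claim, not a contract claim — that alternative is enough. Condition met.
  (d) The contract was executed in Ashdora. Condition met.
  → No jurisdiction.
Courts with jurisdiction: the Superior Court of Rhofield, the Civil Court of Rhofield — 2 in total.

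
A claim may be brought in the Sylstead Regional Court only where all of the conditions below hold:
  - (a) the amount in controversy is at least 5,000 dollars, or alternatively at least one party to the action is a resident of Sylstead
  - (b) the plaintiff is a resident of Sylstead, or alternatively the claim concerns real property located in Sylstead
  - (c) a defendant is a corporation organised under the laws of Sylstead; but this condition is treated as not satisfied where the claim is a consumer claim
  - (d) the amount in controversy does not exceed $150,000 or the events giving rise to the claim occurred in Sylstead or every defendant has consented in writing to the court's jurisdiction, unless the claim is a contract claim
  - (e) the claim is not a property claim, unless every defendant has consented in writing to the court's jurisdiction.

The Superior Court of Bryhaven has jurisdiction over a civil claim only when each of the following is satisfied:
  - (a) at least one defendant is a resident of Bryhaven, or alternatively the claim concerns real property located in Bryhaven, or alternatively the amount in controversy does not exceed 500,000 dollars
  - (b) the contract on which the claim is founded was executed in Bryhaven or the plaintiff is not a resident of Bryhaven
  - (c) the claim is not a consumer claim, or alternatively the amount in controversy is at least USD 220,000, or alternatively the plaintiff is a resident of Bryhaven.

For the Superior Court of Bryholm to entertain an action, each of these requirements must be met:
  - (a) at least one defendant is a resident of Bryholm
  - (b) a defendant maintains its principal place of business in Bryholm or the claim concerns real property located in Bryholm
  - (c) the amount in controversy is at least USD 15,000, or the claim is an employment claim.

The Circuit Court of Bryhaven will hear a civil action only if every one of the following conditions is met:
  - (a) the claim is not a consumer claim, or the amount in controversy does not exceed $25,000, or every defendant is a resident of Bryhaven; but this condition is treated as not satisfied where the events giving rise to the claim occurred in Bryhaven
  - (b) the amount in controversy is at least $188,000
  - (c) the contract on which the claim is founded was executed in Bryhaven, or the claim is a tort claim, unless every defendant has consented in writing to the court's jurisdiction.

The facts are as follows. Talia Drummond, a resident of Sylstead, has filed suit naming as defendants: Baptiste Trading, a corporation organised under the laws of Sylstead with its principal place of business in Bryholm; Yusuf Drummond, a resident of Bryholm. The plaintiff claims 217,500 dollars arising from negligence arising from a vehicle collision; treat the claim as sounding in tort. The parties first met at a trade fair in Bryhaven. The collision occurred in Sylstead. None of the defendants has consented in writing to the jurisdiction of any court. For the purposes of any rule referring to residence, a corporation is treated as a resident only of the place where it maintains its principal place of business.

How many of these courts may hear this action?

4

The Sylstead Regional Court:
  (a) The amount in controversy is USD 217,500, which meets the $5,000 floor, so one alternative holds. Satisfied.
  (b) The plaintiff resides in Sylstead, so this disjunct is met. Condition met.
  (c) Baptiste Trading is organised under the laws of Sylstead. And the carve-out is inapplicable — the claim is a tort claim, not a consumer claim. Condition met.
  (d) The operative events occurred in Sylstead, so this disjunct is met. Satisfied.
  (e) The claim is a tort claim, not a property claim. Met.
  → All conditions met; jurisdiction exists.
The Superior Court of Bryhaven:
  (a) The amount in controversy is $217,500, within the USD 500,000 ceiling, which satisfies one of the alternatives. Condition met.
  (b) The plaintiff resides in Sylstead, which is not Bryhaven — that alternative is enough. Satisfied.
  (c) The claim is a tort claim, not a consumer claim, which satisfies one of the alternatives. Satisfied.
  → The court has jurisdiction.
The Superior Court of Bryholm:
  (a) Baptiste Trading resides in Bryholm. Satisfied.
  (b) Baptiste Trading has its principal place of business in Bryholm, so one alternative holds. Met.
  (c) The amount in controversy is 217,500 dollars, which meets the 15,000 dollars floor, which satisfies one of the alternatives. Met.
  → The court has jurisdiction.
The Circuit Court of Bryhaven:
  (a) The claim is a tort claim, not a consumer claim, which satisfies one of the alternatives. The exception is not triggered, since the operative events occurred in Sylstead, not Bryhaven. Met.
  (b) The amount in controversy is USD 217,500, which meets the $188,000 floor. Satisfied.
  (c) The claim is a tort claim, so one alternative holds. Met.
  → All conditions met; jurisdiction exists.
Courts with jurisdiction: the Sylstead Regional Court, the Superior Court of Bryhaven, the Superior Court of Bryholm, the Circuit Court of Bryhaven — 4 in total.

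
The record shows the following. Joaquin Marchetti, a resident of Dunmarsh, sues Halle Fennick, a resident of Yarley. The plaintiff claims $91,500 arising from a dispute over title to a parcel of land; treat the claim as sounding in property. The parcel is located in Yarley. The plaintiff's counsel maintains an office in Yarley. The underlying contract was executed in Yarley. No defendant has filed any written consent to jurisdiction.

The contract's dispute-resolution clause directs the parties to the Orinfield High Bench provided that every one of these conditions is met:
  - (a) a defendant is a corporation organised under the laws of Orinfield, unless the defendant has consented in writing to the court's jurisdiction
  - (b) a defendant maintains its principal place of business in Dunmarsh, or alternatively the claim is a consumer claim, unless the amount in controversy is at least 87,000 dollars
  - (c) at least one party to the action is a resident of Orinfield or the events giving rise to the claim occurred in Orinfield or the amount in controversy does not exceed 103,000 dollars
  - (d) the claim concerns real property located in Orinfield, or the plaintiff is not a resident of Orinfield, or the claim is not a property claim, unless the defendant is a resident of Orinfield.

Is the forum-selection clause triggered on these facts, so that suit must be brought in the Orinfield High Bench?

No

The Orinfield High Bench:
  (a) No defendant is a corporation. Nor does the 'unless' clause help: no such written consent has been filed. Not met.
  (b) No defendant is a corporation; the claim is a property claim, not a consumer claim — every alternative fails. The proviso rescues it, though: the amount in controversy is $91,500, which meets the $87,000 floor. Condition met.
  (c) The amount in controversy is 91,500 dollars, within the USD 103,000 ceiling — that alternative is enough. Met.
  (d) The plaintiff resides in Dunmarsh, which is not Orinfield, which satisfies one of the alternatives. Met.
  → The clause does not apply.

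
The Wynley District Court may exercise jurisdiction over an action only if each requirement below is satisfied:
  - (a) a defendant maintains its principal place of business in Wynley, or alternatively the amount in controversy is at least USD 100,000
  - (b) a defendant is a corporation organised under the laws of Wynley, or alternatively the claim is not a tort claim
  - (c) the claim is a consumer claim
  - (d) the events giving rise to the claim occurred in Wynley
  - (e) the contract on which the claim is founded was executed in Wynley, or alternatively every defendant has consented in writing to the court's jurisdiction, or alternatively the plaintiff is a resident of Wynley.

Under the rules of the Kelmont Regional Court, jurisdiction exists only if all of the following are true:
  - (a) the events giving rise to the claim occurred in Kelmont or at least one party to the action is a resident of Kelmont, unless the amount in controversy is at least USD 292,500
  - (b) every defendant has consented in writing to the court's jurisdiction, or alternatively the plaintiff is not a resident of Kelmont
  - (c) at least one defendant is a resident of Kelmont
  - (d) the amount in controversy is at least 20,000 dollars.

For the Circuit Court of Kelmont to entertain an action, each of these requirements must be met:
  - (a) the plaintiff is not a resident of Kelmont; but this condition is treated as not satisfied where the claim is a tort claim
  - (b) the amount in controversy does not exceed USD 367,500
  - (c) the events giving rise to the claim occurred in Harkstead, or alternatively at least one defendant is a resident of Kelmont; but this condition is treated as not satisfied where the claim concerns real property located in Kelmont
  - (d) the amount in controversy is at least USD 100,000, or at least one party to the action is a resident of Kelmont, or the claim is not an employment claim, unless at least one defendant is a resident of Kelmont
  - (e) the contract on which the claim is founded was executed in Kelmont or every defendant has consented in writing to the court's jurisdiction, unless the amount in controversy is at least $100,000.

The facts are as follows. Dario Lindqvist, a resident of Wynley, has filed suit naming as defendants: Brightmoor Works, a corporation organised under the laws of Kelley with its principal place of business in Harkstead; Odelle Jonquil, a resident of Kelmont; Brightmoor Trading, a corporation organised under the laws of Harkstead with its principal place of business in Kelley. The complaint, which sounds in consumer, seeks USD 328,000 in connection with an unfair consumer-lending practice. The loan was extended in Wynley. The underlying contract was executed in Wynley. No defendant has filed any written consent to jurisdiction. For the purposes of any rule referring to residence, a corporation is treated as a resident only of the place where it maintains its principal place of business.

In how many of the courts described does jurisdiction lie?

3

The Wynley District Court:
  (a) The amount in controversy is $328,000, which meets the 100,000 dollars floor, so one alternative holds. Met.
  (b) The claim is a consumer claim, not a tort claim — that alternative is enough. Satisfied.
  (c) The claim is a consumer claim. Satisfied.
  (d) The operative events occurred in Wynley. Met.
  (e) The contract was executed in Wynley — that alternative is enough. Satisfied.
  → Jurisdiction lies.
The Kelmont Regional Court:
  (a) Odelle Jonquil resides in Kelmont, so this disjunct is met. Condition met.
  (b) The plaintiff resides in Wynley, which is not Kelmont, so one alternative holds. Met.
  (c) Odelle Jonquil resides in Kelmont. Condition met.
  (d) The amount in controversy is 328,000 dollars, which meets the USD 20,000 floor. Satisfied.
  → The court has jurisdiction.
The Circuit Court of Kelmont:
  (a) The plaintiff resides in Wynley, which is not Kelmont. The carve-out does not apply: the claim is a consumer claim, not a tort claim. Condition met.
  (b) The amount in controversy is USD 328,000, within the $367,500 ceiling. Met.
  (c) Odelle Jonquil resides in Kelmont, so one alternative holds. The exception is not triggered, since the claim does not concern real property. Met.
  (d) The amount in controversy is $328,000, which meets the USD 100,000 floor, so one alternative holds. Satisfied.
  (e) The contract was executed in Wynley, not Kelmont; no such written consent has been filed — every alternative fails. But the amount in controversy is USD 328,000, which meets the USD 100,000 floor, and the 'unless' clause therefore excuses the requirement. Met.
  → Every requirement is satisfied — jurisdiction.
Courts with jurisdiction: the Wynley District Court, the Kelmont Regional Court, the Circuit Court of Kelmont — 3 in total.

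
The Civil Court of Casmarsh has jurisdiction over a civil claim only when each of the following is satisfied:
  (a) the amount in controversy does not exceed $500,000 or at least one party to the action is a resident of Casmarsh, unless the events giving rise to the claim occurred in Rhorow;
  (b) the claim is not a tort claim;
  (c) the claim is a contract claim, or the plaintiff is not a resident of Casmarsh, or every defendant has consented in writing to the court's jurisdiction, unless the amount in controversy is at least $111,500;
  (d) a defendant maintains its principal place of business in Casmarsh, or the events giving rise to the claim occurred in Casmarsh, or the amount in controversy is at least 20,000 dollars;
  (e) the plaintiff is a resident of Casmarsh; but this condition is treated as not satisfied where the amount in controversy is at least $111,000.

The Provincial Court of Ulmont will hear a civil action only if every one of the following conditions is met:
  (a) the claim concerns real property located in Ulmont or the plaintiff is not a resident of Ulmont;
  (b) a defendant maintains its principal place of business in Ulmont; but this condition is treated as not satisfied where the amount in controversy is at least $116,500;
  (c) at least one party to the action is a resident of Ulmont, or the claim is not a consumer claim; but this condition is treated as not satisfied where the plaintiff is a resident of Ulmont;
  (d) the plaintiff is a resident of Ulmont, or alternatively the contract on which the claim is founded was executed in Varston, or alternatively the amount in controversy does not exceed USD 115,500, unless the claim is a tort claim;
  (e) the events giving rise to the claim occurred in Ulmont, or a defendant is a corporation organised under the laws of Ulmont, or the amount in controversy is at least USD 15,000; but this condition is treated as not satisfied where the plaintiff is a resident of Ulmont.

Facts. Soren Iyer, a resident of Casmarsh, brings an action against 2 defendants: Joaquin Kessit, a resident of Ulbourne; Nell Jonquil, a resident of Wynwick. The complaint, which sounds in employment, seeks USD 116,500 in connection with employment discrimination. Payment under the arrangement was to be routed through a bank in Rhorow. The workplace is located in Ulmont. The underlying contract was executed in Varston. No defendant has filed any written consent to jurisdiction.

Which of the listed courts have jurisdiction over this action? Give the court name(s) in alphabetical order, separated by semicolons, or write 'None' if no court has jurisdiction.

The Civil Court of Casmarsh:
  (a) The amount in controversy is 116,500 dollars, within the USD 500,000 ceiling, so this disjunct is met. Condition met.
  (b) The claim is an employment claim, not a tort claim. Condition met.
  (c) The claim is an employment claim, not a contract claim; the plaintiff resides in Casmarsh; no such written consent has been filed — no alternative holds. However, the amount in controversy is $116,500, which meets the 111,500 dollars floor, so the 'unless' proviso supplies this condition. Condition met.
  (d) The amount in controversy is USD 116,500, which meets the USD 20,000 floor, so this disjunct is met. Condition met.
  (e) The plaintiff resides in Casmarsh. But the carve-out bites: the amount in controversy is $116,500, which meets the $111,000 floor. Fails.
  → At least one condition fails; no jurisdiction.
The Provincial Court of Ulmont:
  (a) The plaintiff resides in Casmarsh, which is not Ulmont — that alternative is enough. Satisfied.
  (b) No defendant is a corporation. Fails.
  (c) The claim is an employment claim, not a consumer claim, so one alternative holds. The exception is not triggered, since the plaintiff resides in Casmarsh, not Ulmont. Met.
  (d) The contract was executed in Varston, so this disjunct is met. Satisfied.
  (e) The operative events occurred in Ulmont, so one alternative holds. The exception is not triggered, since the plaintiff resides in Casmarsh, not Ulmont. Condition met.
  → The court lacks jurisdiction.

None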